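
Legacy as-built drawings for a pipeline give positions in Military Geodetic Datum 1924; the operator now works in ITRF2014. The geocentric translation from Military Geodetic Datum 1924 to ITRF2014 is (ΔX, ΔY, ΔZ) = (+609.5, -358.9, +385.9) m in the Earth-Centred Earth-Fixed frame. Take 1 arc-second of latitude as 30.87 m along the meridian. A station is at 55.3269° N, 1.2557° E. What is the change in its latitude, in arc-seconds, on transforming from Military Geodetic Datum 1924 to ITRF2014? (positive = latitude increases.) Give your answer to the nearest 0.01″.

sin φ = 0.822411, cos φ = 0.568893, sin λ = 0.021914, cos λ = 0.999760.
North component: ΔN = −sin φ cos λ·ΔX − sin φ sin λ·ΔY + cos φ·ΔZ = −(0.822411)(0.999760)(609.5) − (0.822411)(0.021914)(-358.9) + (0.568893)(385.9) = -275.13 m.
1° of latitude spans 3600 × 30.87 = 111132 m, so Δφ = -275.13 / 111132 × 3600 = -8.913″.

Δφ = -8.91″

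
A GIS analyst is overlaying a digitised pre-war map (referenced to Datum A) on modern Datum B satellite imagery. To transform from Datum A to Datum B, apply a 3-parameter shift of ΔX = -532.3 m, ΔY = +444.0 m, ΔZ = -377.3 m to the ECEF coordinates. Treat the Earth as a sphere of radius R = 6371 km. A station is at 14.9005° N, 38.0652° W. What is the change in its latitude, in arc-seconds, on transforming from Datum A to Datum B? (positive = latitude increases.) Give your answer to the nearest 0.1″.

Δφ = -6.0″

sin φ = 0.257141, cos φ = 0.966374, sin λ = -0.616558, cos λ = 0.787310.
North component: ΔN = −sin φ cos λ·ΔX − sin φ sin λ·ΔY + cos φ·ΔZ = −(0.257141)(0.787310)(-532.3) − (0.257141)(-0.616558)(444.0) + (0.966374)(-377.3) = -186.46 m.
1° of latitude spans πR/180 = 111195 m, so Δφ = -186.46 / 111195 × 3600 = -6.037″.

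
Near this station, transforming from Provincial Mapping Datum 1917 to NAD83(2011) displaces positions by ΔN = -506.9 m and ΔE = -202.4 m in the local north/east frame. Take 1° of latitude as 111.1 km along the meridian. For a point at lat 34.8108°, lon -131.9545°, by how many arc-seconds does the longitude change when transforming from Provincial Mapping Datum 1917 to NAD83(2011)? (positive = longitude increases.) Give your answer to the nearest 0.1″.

At latitude 34.8108°, cos φ = 0.821042.
1° of longitude at this latitude = 111.1 × cos φ = 91.22 km, so Δλ = -202.4 / 91217.7 = -0.0022189° = -7.988″.

Δλ = -8.0″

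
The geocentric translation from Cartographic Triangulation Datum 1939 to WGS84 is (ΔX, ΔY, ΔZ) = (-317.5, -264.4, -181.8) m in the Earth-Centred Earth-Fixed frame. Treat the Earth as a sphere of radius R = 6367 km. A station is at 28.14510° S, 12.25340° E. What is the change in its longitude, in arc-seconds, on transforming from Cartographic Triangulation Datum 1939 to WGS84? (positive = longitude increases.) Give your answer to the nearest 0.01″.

sin φ = -0.471706, cos φ = 0.881756, sin λ = 0.212236, cos λ = 0.977219.
East component: ΔE = −sin λ·ΔX + cos λ·ΔY = −(0.212236)(-317.5) + (0.977219)(-264.4) = -190.99 m.
1° of latitude spans πR/180 = 111125 m; at latitude φ, 1° of longitude spans that × cos φ = 97985.2 m, so Δλ = -190.99 / 97985.2 × 3600 = -7.017″.

Δλ = -7.02″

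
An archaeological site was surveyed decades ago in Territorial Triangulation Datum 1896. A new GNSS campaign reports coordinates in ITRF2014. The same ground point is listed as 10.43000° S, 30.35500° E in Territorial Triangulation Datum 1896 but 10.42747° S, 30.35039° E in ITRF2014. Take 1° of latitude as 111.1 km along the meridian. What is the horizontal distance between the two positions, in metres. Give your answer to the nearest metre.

577 m

Δφ = -10.42747° − -10.43000° = +0.00253°; Δλ = 30.35039° − 30.35500° = -0.00461°.
ΔN = Δφ × 111100 = 281.1 m; ΔE = Δλ × 111100 × cos(-10.43000°) = -0.00461 × 111100 × 0.983477 = -503.7 m.
Distance = √(ΔE² + ΔN²) = √((-503.7)² + 281.1²) = 576.8 m.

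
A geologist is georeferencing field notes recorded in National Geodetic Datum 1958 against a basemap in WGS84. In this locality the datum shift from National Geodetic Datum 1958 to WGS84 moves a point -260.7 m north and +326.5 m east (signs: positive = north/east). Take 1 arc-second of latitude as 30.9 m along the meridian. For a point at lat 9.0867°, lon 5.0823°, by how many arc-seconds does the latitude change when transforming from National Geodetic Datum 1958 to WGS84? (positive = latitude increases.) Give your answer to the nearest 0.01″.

Δφ = -8.44″

1″ of latitude = 30.90 m, so Δφ = -260.7 / 30.90 = -8.437″.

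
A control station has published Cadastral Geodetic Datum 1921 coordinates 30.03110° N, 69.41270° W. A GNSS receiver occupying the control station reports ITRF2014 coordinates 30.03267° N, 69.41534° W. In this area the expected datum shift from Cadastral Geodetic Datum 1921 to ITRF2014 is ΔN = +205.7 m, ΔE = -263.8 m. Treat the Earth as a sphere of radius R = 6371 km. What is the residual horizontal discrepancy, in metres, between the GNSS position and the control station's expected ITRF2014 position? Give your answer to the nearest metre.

Observed coordinate differences: Δφ = +0.00157°, Δλ = -0.00264°.
Converting to metres (1° lat = 111195 m, cos φ = 0.865754): observed ΔN = 174.6 m, observed ΔE = -254.1 m.
Subtracting the expected shift leaves a residual of 174.6 − (205.7) = -31.1 m north and -254.1 − (-263.8) = 9.7 m east.
Residual distance = √((-31.1)² + 9.7²) = 32.6 m.

33 m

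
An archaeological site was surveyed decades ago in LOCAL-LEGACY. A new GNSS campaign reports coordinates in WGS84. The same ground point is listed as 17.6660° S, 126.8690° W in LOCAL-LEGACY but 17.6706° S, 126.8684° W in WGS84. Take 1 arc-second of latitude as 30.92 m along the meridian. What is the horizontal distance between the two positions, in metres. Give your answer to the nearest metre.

516 m

Δφ = -17.6706° − -17.6660° = -0.0046°; Δλ = -126.8684° − -126.8690° = +0.0006°.
1° of latitude = 3600 × 30.92 = 111312 m.
ΔN = Δφ × 111312 = -512.0 m; ΔE = Δλ × 111312 × cos(-17.6660°) = +0.0006 × 111312 × 0.952842 = 63.6 m.
Distance = √(ΔE² + ΔN²) = √(63.6² + (-512.0)²) = 516.0 m.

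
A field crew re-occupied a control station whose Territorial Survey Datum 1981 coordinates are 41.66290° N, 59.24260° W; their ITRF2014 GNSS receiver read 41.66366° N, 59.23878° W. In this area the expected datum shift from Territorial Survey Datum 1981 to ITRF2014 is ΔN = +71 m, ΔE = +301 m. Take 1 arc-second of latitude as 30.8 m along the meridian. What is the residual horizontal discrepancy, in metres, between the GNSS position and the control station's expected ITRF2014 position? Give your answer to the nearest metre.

20 m

Observed coordinate differences: Δφ = +0.00076°, Δλ = +0.00382°.
Converting to metres (1° lat = 110880 m, cos φ = 0.747069): observed ΔN = 84.3 m, observed ΔE = 316.4 m.
Subtracting the expected shift leaves a residual of 84.3 − (71) = 13.3 m north and 316.4 − (301) = 15.4 m east.
Residual distance = √(13.3² + 15.4²) = 20.4 m.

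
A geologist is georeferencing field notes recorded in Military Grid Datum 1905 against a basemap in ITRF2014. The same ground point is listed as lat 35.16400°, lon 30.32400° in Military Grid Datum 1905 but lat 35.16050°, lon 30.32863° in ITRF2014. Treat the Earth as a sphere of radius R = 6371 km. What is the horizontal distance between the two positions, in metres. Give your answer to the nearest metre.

573 m

Δφ = 35.16050° − 35.16400° = -0.00350°; Δλ = 30.32863° − 30.32400° = +0.00463°.
1° along a meridian = πR/180 = 111195 m.
ΔN = Δφ × 111195 = -389.2 m; ΔE = Δλ × 111195 × cos(35.16400°) = +0.00463 × 111195 × 0.817507 = 420.9 m.
Distance = √(ΔE² + ΔN²) = √(420.9² + (-389.2)²) = 573.2 m.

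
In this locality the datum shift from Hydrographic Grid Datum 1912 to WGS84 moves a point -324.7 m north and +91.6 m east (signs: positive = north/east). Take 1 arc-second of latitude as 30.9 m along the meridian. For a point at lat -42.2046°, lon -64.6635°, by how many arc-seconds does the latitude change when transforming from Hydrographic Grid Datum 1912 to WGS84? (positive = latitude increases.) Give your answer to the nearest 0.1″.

Δφ = -10.5″

1″ of latitude = 30.90 m, so Δφ = -324.7 / 30.90 = -10.508″.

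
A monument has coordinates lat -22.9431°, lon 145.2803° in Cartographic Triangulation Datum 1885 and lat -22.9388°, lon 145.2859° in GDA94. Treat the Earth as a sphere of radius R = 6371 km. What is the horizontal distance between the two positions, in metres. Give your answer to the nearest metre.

747 m

Δφ = -22.9388° − -22.9431° = +0.0043°; Δλ = 145.2859° − 145.2803° = +0.0056°.
1° along a meridian = πR/180 = 111195 m.
ΔN = Δφ × 111195 = 478.1 m; ΔE = Δλ × 111195 × cos(-22.9431°) = +0.0056 × 111195 × 0.920892 = 573.4 m.
Distance = √(ΔE² + ΔN²) = √(573.4² + 478.1²) = 746.6 m.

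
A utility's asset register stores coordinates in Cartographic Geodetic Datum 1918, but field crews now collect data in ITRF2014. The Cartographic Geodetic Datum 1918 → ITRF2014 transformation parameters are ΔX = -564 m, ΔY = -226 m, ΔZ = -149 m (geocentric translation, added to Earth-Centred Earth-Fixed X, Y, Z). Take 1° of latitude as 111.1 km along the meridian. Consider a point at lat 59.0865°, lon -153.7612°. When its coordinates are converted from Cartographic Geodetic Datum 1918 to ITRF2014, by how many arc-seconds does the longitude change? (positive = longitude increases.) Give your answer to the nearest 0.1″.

sin φ = 0.857944, cos φ = 0.513743, sin λ = -0.442113, cos λ = -0.896959.
East component: ΔE = −sin λ·ΔX + cos λ·ΔY = −(-0.442113)(-564) + (-0.896959)(-226) = -46.64 m.
1° of latitude spans 111100 m; at latitude φ, 1° of longitude spans that × cos φ = 57076.9 m, so Δλ = -46.64 / 57076.9 × 3600 = -2.942″.

Δλ = -2.9″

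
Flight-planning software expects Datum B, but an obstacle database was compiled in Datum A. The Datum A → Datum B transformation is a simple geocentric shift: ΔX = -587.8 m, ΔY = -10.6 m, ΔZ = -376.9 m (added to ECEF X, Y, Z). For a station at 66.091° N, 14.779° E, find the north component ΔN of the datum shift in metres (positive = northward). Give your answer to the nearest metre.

ΔN = 369 m

The local north axis is (−sin φ cos λ, −sin φ sin λ, cos φ), giving ΔN = 519.584 + 2.472 − 152.752 = 369.30 m.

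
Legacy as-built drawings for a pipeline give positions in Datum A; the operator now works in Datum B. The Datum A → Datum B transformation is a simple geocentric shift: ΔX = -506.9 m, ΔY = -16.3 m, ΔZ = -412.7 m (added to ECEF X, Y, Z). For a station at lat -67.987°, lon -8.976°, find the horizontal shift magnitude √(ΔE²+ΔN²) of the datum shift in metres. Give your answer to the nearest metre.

624 m

At φ = -67.987°, λ = -8.976°: sin φ = -0.927099, cos φ = 0.374817, sin λ = -0.156021, cos λ = 0.987754.
ΔE = −sin λ·ΔX + cos λ·ΔY = −(-0.156021)·(-506.9) + (0.987754)·(-16.3) = -95.19 m.
ΔN = −sin φ cos λ·ΔX − sin φ sin λ·ΔY + cos φ·ΔZ = −(-0.927099)(0.987754)(-506.9) − (-0.927099)(-0.156021)(-16.3) + (0.374817)(-412.7) = -616.52 m.
Horizontal magnitude = √(ΔE² + ΔN²) = √((-95.19)² + (-616.52)²) = 623.83 m.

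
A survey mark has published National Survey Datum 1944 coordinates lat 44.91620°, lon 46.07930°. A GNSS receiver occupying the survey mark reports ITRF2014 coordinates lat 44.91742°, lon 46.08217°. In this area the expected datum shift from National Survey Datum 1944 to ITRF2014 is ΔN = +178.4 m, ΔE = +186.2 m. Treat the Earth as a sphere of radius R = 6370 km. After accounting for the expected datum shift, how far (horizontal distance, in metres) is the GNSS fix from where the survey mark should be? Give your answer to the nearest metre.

58 m

Observed coordinate differences: Δφ = +0.00122°, Δλ = +0.00287°.
Converting to metres (1° lat = 111177 m, cos φ = 0.708140): observed ΔN = 135.6 m, observed ΔE = 226.0 m.
Subtracting the expected shift leaves a residual of 135.6 − (178.4) = -42.8 m north and 226.0 − (186.2) = 39.8 m east.
Residual distance = √((-42.8)² + 39.8²) = 58.4 m.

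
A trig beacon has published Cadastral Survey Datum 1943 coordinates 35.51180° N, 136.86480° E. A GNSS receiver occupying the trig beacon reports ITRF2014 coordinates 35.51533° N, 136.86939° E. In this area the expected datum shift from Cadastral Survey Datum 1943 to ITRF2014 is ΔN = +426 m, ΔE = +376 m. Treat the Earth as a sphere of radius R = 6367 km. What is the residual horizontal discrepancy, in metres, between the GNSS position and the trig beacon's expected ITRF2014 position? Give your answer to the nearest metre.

52 m

Observed coordinate differences: Δφ = +0.00353°, Δλ = +0.00459°.
Converting to metres (1° lat = 111125 m, cos φ = 0.813996): observed ΔN = 392.3 m, observed ΔE = 415.2 m.
Subtracting the expected shift leaves a residual of 392.3 − (426) = -33.7 m north and 415.2 − (376) = 39.2 m east.
Residual distance = √((-33.7)² + 39.2²) = 51.7 m.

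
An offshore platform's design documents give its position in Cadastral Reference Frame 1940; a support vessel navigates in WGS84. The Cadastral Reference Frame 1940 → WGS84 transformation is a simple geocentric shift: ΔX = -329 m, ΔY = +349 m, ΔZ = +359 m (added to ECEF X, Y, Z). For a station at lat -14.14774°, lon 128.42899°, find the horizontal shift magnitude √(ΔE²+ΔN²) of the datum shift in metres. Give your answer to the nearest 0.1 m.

The local east axis at (φ, λ) is (−sin λ, cos λ, 0), so ΔE = −sin(128.42899°)·(-329) + cos(128.42899°)·349 = 40.81 m.
The local north axis is (−sin φ cos λ, −sin φ sin λ, cos φ), giving ΔN = 49.982 + 66.825 + 348.111 = 464.92 m.
Horizontal magnitude = √(ΔE² + ΔN²) = √(40.81² + 464.92²) = 466.71 m.

466.7 m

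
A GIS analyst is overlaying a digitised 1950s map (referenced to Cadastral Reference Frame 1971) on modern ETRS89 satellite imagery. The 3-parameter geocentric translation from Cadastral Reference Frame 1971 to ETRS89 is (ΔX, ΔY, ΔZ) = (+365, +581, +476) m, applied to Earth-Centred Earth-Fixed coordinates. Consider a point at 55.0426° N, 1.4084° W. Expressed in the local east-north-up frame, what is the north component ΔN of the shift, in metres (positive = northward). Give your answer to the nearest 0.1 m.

At φ = 55.0426°, λ = -1.4084°: sin φ = 0.819578, cos φ = 0.572967, sin λ = -0.024579, cos λ = 0.999698.
ΔN = −sin φ cos λ·ΔX − sin φ sin λ·ΔY + cos φ·ΔZ = −(0.819578)(0.999698)(365) − (0.819578)(-0.024579)(581) + (0.572967)(476) = -14.62 m.

ΔN = -14.6 m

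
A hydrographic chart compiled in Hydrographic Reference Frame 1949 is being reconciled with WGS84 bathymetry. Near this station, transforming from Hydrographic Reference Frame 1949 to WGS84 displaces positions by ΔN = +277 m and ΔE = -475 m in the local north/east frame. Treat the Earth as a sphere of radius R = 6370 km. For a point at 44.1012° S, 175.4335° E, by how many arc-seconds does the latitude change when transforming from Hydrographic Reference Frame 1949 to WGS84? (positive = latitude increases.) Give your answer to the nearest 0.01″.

Δφ = 8.97″

On a sphere of radius R, 1 rad of latitude = R, so Δφ = ΔN / R = 277.0 / 6370000 = 4.3485e-05 rad = 8.969″.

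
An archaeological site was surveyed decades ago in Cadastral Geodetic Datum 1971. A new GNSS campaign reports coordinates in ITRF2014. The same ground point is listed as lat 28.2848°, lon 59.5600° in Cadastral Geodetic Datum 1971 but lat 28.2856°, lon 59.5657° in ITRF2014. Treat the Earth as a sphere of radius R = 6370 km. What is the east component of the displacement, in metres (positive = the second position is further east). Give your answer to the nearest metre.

Δφ = 28.2856° − 28.2848° = +0.0008°; Δλ = 59.5657° − 59.5600° = +0.0057°.
1° along a meridian = πR/180 = 111177 m.
ΔN = Δφ × 111177 = 88.9 m; ΔE = Δλ × 111177 × cos(28.2848°) = +0.0057 × 111177 × 0.880603 = 558.0 m.

ΔE = 558 m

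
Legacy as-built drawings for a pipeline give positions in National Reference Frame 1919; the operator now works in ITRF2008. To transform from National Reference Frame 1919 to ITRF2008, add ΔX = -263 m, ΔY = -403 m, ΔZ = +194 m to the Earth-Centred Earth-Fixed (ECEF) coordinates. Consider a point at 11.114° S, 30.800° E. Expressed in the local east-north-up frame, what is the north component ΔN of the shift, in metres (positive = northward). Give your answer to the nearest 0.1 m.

ΔN = 107.0 m

At φ = -11.114°, λ = 30.800°: sin φ = -0.192762, cos φ = 0.981246, sin λ = 0.512043, cos λ = 0.858960.
ΔN = −sin φ cos λ·ΔX − sin φ sin λ·ΔY + cos φ·ΔZ = −(-0.192762)(0.858960)(-263) − (-0.192762)(0.512043)(-403) + (0.981246)(194) = 107.04 m.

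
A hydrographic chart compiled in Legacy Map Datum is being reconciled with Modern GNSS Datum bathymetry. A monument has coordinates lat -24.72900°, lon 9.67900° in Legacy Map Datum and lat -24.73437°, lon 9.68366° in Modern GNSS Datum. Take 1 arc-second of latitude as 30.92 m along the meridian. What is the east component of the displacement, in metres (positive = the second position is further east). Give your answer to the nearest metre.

ΔE = 471 m

Δφ = -24.73437° − -24.72900° = -0.00537°; Δλ = 9.68366° − 9.67900° = +0.00466°.
1° of latitude = 3600 × 30.92 = 111312 m.
ΔN = Δφ × 111312 = -597.7 m; ΔE = Δλ × 111312 × cos(-24.72900°) = +0.00466 × 111312 × 0.908297 = 471.1 m.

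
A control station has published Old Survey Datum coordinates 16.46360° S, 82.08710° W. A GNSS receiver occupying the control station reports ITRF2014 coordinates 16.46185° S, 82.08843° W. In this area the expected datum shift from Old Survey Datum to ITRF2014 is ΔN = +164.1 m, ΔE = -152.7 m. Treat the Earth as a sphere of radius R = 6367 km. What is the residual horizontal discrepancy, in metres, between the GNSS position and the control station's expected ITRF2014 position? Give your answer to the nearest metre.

32 m

Observed coordinate differences: Δφ = +0.00175°, Δλ = -0.00133°.
Converting to metres (1° lat = 111125 m, cos φ = 0.959000): observed ΔN = 194.5 m, observed ΔE = -141.7 m.
Subtracting the expected shift leaves a residual of 194.5 − (164.1) = 30.4 m north and -141.7 − (-152.7) = 11.0 m east.
Residual distance = √(30.4² + 11.0²) = 32.3 m.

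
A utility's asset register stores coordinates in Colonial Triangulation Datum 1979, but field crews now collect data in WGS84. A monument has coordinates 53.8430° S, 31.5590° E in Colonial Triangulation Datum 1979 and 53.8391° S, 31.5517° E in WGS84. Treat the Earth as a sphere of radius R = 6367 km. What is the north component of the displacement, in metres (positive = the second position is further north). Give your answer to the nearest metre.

Δφ = -53.8391° − -53.8430° = +0.0039°; Δλ = 31.5517° − 31.5590° = -0.0073°.
1° along a meridian = πR/180 = 111125 m.
ΔN = Δφ × 111125 = 433.4 m; ΔE = Δλ × 111125 × cos(-53.8430°) = -0.0073 × 111125 × 0.590000 = -478.6 m.

ΔN = 433 m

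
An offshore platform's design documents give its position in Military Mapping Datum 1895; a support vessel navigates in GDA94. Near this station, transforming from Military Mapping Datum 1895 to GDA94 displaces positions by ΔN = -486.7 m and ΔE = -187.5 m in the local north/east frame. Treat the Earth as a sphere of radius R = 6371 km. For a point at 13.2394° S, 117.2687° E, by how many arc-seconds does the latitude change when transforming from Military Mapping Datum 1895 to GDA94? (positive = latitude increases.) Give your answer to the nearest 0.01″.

Δφ = -15.76″

On a sphere of radius R, 1 rad of latitude = R, so Δφ = ΔN / R = -486.7 / 6371000 = -7.6393e-05 rad = -15.757″.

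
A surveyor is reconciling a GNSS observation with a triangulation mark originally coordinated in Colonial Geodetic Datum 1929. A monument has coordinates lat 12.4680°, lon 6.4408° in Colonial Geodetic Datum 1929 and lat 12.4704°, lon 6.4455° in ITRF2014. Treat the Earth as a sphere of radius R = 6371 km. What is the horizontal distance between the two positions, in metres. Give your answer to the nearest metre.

Δφ = 12.4704° − 12.4680° = +0.0024°; Δλ = 6.4455° − 6.4408° = +0.0047°.
1° along a meridian = πR/180 = 111195 m.
ΔN = Δφ × 111195 = 266.9 m; ΔE = Δλ × 111195 × cos(12.4680°) = +0.0047 × 111195 × 0.976417 = 510.3 m.
Distance = √(ΔE² + ΔN²) = √(510.3² + 266.9²) = 575.9 m.

576 m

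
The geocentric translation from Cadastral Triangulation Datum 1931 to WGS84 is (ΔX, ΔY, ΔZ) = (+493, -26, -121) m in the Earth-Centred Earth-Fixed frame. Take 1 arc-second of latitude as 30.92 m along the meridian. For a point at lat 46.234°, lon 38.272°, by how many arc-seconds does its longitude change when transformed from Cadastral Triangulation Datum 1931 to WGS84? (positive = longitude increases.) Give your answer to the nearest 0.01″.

Δλ = -15.23″

sin φ = 0.722171, cos φ = 0.691715, sin λ = 0.619395, cos λ = 0.785079.
East component: ΔE = −sin λ·ΔX + cos λ·ΔY = −(0.619395)(493) + (0.785079)(-26) = -325.77 m.
1° of latitude spans 3600 × 30.92 = 111312 m; at latitude φ, 1° of longitude spans that × cos φ = 76996.2 m, so Δλ = -325.77 / 76996.2 × 3600 = -15.232″.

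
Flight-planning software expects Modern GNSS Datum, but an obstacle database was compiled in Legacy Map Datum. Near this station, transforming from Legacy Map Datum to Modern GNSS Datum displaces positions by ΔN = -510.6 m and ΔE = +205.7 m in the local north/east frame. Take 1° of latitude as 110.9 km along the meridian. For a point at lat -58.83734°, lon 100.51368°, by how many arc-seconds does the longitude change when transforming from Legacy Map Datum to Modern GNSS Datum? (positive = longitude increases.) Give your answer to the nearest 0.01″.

At latitude -58.83734°, cos φ = 0.517469.
1° of longitude at this latitude = 110.9 × cos φ = 57.39 km, so Δλ = 205.7 / 57387.4 = 0.0035844° = 12.904″.

Δλ = 12.90″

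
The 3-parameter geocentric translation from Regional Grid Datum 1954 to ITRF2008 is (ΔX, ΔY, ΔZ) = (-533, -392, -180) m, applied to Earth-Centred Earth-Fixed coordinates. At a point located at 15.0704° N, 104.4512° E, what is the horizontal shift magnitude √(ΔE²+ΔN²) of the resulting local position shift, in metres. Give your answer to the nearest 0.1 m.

623.7 m

The local east axis at (φ, λ) is (−sin λ, cos λ, 0), so ΔE = −sin(104.4512°)·(-533) + cos(104.4512°)·(-392) = 613.96 m.
The local north axis is (−sin φ cos λ, −sin φ sin λ, cos φ), giving ΔN = -34.584 + 98.697 − 173.809 = -109.70 m.
Horizontal magnitude = √(ΔE² + ΔN²) = √(613.96² + (-109.70)²) = 623.68 m.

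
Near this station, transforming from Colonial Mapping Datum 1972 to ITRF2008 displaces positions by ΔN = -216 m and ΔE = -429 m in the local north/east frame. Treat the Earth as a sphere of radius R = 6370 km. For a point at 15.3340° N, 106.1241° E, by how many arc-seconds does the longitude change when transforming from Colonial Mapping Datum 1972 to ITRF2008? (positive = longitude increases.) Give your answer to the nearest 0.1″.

At latitude 15.3340°, cos φ = 0.964401.
One radian of longitude at latitude φ spans R cos φ, so Δλ = ΔE / (R cos φ) = -429.0 / (6370000 × 0.964401) = -6.9833e-05 rad = -14.404″.

Δλ = -14.4″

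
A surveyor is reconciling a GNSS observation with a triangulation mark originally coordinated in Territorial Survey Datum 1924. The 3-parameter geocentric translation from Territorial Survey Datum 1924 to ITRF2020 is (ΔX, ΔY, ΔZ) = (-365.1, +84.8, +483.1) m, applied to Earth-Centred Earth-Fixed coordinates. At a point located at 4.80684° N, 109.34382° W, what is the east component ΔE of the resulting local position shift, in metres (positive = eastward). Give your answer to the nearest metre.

At φ = 4.80684°, λ = -109.34382°: sin φ = 0.083797, cos φ = 0.996483, sin λ = -0.943548, cos λ = -0.331236.
ΔE = −sin λ·ΔX + cos λ·ΔY = −(-0.943548)·(-365.1) + (-0.331236)·(84.8) = -372.58 m.

ΔE = -373 m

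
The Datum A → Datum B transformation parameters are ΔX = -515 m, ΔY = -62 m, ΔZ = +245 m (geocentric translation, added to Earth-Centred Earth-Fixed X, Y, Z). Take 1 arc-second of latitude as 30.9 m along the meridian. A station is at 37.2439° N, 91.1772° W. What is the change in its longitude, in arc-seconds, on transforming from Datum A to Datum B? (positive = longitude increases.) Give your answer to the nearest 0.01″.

sin φ = 0.605209, cos φ = 0.796066, sin λ = -0.999789, cos λ = -0.020545.
East component: ΔE = −sin λ·ΔX + cos λ·ΔY = −(-0.999789)(-515) + (-0.020545)(-62) = -513.62 m.
1° of latitude spans 3600 × 30.90 = 111240 m; at latitude φ, 1° of longitude spans that × cos φ = 88554.4 m, so Δλ = -513.62 / 88554.4 × 3600 = -20.880″.

Δλ = -20.88″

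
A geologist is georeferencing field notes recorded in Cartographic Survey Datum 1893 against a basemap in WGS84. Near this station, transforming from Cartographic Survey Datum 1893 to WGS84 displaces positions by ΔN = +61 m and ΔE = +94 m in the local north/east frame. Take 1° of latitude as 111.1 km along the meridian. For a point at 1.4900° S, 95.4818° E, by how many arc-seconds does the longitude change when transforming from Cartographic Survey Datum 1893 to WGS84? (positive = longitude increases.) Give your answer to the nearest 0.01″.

At latitude -1.4900°, cos φ = 0.999662.
1° of longitude at this latitude = 111.1 × cos φ = 111.06 km, so Δλ = 94.0 / 111062.4 = 0.0008464° = 3.047″.

Δλ = 3.05″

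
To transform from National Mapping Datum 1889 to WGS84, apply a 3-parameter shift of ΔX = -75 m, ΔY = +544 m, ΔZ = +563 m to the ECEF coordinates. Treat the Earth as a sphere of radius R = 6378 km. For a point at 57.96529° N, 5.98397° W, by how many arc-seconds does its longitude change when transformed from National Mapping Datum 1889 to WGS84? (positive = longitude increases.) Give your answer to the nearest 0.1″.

sin φ = 0.847727, cos φ = 0.530433, sin λ = -0.104250, cos λ = 0.994551.
East component: ΔE = −sin λ·ΔX + cos λ·ΔY = −(-0.104250)(-75) + (0.994551)(544) = 533.22 m.
1° of latitude spans πR/180 = 111317 m; at latitude φ, 1° of longitude spans that × cos φ = 59046.3 m, so Δλ = 533.22 / 59046.3 × 3600 = 32.510″.

Δλ = 32.5″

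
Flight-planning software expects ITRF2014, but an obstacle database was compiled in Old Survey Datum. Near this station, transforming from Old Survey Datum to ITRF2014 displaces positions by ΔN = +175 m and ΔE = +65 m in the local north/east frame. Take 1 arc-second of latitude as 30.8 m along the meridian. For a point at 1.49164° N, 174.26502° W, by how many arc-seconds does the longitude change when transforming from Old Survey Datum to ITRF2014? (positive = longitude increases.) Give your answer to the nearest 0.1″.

At latitude 1.49164°, cos φ = 0.999661.
1″ of longitude at this latitude = 30.80 × cos φ = 30.7896 m, so Δλ = 65.0 / 30.7896 = 2.111″.

Δλ = 2.1″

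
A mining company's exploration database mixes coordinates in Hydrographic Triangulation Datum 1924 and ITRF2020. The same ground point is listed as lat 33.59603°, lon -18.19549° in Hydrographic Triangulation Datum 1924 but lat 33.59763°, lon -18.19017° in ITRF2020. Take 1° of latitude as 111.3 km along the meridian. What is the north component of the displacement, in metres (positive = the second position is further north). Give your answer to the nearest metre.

ΔN = 178 m

Δφ = 33.59763° − 33.59603° = +0.00160°; Δλ = -18.19017° − -18.19549° = +0.00532°.
ΔN = Δφ × 111300 = 178.1 m; ΔE = Δλ × 111300 × cos(33.59603°) = +0.00532 × 111300 × 0.832960 = 493.2 m.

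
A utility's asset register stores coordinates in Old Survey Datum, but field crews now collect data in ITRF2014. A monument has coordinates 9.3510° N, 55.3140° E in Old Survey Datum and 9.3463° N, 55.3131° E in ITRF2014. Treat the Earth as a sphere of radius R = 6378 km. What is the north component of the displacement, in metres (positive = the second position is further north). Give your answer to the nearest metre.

Δφ = 9.3463° − 9.3510° = -0.0047°; Δλ = 55.3131° − 55.3140° = -0.0009°.
1° along a meridian = πR/180 = 111317 m.
ΔN = Δφ × 111317 = -523.2 m; ΔE = Δλ × 111317 × cos(9.3510°) = -0.0009 × 111317 × 0.986711 = -98.9 m.

ΔN = -523 m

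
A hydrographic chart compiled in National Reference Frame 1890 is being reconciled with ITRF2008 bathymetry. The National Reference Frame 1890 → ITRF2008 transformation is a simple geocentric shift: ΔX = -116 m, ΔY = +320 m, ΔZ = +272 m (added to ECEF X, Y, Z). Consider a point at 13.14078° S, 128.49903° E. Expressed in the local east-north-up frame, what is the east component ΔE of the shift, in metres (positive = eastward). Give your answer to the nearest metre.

ΔE = -108 m

At φ = -13.14078°, λ = 128.49903°: sin φ = -0.227344, cos φ = 0.973814, sin λ = 0.782619, cos λ = -0.622501.
ΔE = −sin λ·ΔX + cos λ·ΔY = −(0.782619)·(-116) + (-0.622501)·(320) = -108.42 m.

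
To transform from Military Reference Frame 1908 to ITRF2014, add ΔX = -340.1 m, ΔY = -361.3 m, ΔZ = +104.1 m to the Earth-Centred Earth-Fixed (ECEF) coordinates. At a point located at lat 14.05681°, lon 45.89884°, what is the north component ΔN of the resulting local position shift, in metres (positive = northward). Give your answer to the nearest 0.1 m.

ΔN = 221.5 m

The local north axis is (−sin φ cos λ, −sin φ sin λ, cos φ), giving ΔN = 57.487 + 63.017 + 100.983 = 221.49 m.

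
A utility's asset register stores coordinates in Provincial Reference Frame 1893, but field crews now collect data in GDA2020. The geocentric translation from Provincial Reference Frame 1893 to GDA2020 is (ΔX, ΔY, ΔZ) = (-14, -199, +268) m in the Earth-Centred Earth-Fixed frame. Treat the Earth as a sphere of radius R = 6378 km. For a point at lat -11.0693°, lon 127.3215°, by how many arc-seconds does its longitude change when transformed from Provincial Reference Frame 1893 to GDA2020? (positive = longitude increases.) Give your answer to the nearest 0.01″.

Δλ = 4.34″

sin φ = -0.191996, cos φ = 0.981396, sin λ = 0.795246, cos λ = -0.606287.
East component: ΔE = −sin λ·ΔX + cos λ·ΔY = −(0.795246)(-14) + (-0.606287)(-199) = 131.78 m.
1° of latitude spans πR/180 = 111317 m; at latitude φ, 1° of longitude spans that × cos φ = 109246.1 m, so Δλ = 131.78 / 109246.1 × 3600 = 4.343″.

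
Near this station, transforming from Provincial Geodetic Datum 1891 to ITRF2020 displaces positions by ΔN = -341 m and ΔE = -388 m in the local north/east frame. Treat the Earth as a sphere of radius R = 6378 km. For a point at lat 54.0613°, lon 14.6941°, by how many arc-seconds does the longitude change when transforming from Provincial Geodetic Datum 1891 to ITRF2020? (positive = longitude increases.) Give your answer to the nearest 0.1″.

At latitude 54.0613°, cos φ = 0.586919.
One radian of longitude at latitude φ spans R cos φ, so Δλ = ΔE / (R cos φ) = -388.0 / (6378000 × 0.586919) = -1.0365e-04 rad = -21.379″.

Δλ = -21.4″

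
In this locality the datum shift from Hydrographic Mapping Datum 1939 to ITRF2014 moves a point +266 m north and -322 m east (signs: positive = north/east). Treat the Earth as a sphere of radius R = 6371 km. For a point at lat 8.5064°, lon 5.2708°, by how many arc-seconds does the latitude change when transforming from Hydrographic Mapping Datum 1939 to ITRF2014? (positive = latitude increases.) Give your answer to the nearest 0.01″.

On a sphere of radius R, 1 rad of latitude = R, so Δφ = ΔN / R = 266.0 / 6371000 = 4.1752e-05 rad = 8.612″.

Δφ = 8.61″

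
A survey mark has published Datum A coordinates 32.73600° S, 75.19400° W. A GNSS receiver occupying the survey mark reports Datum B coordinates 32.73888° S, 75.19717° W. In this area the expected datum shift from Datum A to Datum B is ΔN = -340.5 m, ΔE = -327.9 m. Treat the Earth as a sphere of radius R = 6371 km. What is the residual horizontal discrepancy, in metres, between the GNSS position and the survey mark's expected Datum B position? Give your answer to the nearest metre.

Observed coordinate differences: Δφ = -0.00288°, Δλ = -0.00317°.
Converting to metres (1° lat = 111195 m, cos φ = 0.841171): observed ΔN = -320.2 m, observed ΔE = -296.5 m.
Subtracting the expected shift leaves a residual of -320.2 − (-340.5) = 20.3 m north and -296.5 − (-327.9) = 31.4 m east.
Residual distance = √(20.3² + 31.4²) = 37.4 m.

37 m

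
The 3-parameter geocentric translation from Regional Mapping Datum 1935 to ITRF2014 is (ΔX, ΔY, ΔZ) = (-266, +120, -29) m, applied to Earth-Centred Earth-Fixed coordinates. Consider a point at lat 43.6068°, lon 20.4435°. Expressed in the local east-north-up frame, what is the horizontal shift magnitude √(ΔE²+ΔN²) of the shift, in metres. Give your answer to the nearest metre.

At φ = 43.6068°, λ = 20.4435°: sin φ = 0.689705, cos φ = 0.724090, sin λ = 0.349284, cos λ = 0.937017.
ΔE = −sin λ·ΔX + cos λ·ΔY = −(0.349284)·(-266) + (0.937017)·(120) = 205.35 m.
ΔN = −sin φ cos λ·ΔX − sin φ sin λ·ΔY + cos φ·ΔZ = −(0.689705)(0.937017)(-266) − (0.689705)(0.349284)(120) + (0.724090)(-29) = 122.00 m.
Horizontal magnitude = √(ΔE² + ΔN²) = √(205.35² + 122.00²) = 238.86 m.

239 m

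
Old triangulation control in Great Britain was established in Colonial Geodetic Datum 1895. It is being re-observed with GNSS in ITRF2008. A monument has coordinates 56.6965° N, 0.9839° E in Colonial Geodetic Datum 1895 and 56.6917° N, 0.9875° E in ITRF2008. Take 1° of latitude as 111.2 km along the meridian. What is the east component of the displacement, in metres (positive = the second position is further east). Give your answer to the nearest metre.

Δφ = 56.6917° − 56.6965° = -0.0048°; Δλ = 0.9875° − 0.9839° = +0.0036°.
ΔN = Δφ × 111200 = -533.8 m; ΔE = Δλ × 111200 × cos(56.6965°) = +0.0036 × 111200 × 0.549074 = 219.8 m.

ΔE = 220 m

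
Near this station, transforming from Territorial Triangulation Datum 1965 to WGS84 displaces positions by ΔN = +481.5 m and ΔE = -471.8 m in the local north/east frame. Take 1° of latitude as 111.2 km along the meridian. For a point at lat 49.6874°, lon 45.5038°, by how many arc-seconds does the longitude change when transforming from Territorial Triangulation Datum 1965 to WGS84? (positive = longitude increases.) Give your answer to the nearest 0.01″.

Δλ = -23.61″

At latitude 49.6874°, cos φ = 0.646957.
1° of longitude at this latitude = 111.2 × cos φ = 71.94 km, so Δλ = -471.8 / 71941.7 = -0.0065581° = -23.609″.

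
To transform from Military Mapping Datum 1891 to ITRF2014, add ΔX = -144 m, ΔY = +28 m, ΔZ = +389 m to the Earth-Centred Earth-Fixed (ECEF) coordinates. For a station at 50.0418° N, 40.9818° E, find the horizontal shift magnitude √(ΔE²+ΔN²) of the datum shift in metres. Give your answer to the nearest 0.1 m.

The local east axis at (φ, λ) is (−sin λ, cos λ, 0), so ΔE = −sin(40.9818°)·(-144) + cos(40.9818°)·28 = 115.58 m.
The local north axis is (−sin φ cos λ, −sin φ sin λ, cos φ), giving ΔN = 83.326 − 14.075 + 249.827 = 319.08 m.
Horizontal magnitude = √(ΔE² + ΔN²) = √(115.58² + 319.08²) = 339.36 m.

339.4 m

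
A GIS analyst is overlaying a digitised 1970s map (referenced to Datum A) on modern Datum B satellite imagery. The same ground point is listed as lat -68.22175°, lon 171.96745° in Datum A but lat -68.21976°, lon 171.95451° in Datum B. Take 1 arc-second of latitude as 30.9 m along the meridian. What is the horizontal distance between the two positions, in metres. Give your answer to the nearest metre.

Δφ = -68.21976° − -68.22175° = +0.00199°; Δλ = 171.95451° − 171.96745° = -0.01294°.
1° of latitude = 3600 × 30.90 = 111240 m.
ΔN = Δφ × 111240 = 221.4 m; ΔE = Δλ × 111240 × cos(-68.22175°) = -0.01294 × 111240 × 0.371015 = -534.1 m.
Distance = √(ΔE² + ΔN²) = √((-534.1)² + 221.4²) = 578.1 m.

578 m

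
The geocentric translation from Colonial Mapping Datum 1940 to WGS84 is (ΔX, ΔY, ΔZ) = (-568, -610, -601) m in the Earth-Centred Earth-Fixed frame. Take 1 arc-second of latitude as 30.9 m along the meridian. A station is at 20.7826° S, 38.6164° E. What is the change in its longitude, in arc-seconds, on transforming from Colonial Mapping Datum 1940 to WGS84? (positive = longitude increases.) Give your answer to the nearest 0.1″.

sin φ = -0.354823, cos φ = 0.934933, sin λ = 0.624103, cos λ = 0.781342.
East component: ΔE = −sin λ·ΔX + cos λ·ΔY = −(0.624103)(-568) + (0.781342)(-610) = -122.13 m.
1° of latitude spans 3600 × 30.90 = 111240 m; at latitude φ, 1° of longitude spans that × cos φ = 104002.0 m, so Δλ = -122.13 / 104002.0 × 3600 = -4.227″.

Δλ = -4.2″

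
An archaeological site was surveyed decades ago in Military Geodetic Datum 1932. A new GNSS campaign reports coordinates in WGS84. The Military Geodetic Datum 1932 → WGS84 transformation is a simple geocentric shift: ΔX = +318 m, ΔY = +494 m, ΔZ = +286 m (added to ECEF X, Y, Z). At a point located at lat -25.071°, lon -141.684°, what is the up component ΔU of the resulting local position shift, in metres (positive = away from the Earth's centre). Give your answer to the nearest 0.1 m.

At φ = -25.071°, λ = -141.684°: sin φ = -0.423741, cos φ = 0.905783, sin λ = -0.619998, cos λ = -0.784603.
ΔU = cos φ cos λ·ΔX + cos φ sin λ·ΔY + sin φ·ΔZ = (0.905783)(-0.784603)(318) + (0.905783)(-0.619998)(494) + (-0.423741)(286) = -624.61 m.

ΔU = -624.6 m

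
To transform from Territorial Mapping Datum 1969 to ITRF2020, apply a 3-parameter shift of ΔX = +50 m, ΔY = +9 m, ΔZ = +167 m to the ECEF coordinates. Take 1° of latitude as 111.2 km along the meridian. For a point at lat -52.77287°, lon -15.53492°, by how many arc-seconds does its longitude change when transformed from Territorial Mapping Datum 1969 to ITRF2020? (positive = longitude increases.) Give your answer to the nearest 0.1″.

sin φ = -0.796244, cos φ = 0.604976, sin λ = -0.267826, cos λ = 0.963467.
East component: ΔE = −sin λ·ΔX + cos λ·ΔY = −(-0.267826)(50) + (0.963467)(9) = 22.06 m.
1° of latitude spans 111200 m; at latitude φ, 1° of longitude spans that × cos φ = 67273.4 m, so Δλ = 22.06 / 67273.4 × 3600 = 1.181″.

Δλ = 1.2″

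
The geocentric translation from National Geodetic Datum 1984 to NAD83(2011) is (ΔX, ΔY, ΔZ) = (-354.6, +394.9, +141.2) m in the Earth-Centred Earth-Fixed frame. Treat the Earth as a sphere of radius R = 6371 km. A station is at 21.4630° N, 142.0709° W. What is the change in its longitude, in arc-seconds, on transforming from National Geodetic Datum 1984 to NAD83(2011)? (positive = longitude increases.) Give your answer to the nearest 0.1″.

sin φ = 0.365900, cos φ = 0.930654, sin λ = -0.614686, cos λ = -0.788772.
East component: ΔE = −sin λ·ΔX + cos λ·ΔY = −(-0.614686)(-354.6) + (-0.788772)(394.9) = -529.45 m.
1° of latitude spans πR/180 = 111195 m; at latitude φ, 1° of longitude spans that × cos φ = 103484.0 m, so Δλ = -529.45 / 103484.0 × 3600 = -18.419″.

Δλ = -18.4″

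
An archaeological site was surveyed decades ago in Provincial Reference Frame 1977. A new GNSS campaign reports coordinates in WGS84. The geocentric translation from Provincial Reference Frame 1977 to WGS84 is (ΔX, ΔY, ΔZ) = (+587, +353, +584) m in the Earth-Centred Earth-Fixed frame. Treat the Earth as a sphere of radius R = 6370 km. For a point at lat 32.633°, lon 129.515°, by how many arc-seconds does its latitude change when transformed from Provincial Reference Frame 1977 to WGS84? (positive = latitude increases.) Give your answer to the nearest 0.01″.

Δφ = 17.69″

sin φ = 0.539256, cos φ = 0.842142, sin λ = 0.771458, cos λ = -0.636280.
North component: ΔN = −sin φ cos λ·ΔX − sin φ sin λ·ΔY + cos φ·ΔZ = −(0.539256)(-0.636280)(587) − (0.539256)(0.771458)(353) + (0.842142)(584) = 546.37 m.
1° of latitude spans πR/180 = 111177 m, so Δφ = 546.37 / 111177 × 3600 = 17.692″.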